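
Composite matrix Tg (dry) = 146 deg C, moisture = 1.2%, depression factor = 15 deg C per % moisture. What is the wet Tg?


Tg_wet = Tg_dry - k*moisture = 146 - 15*1.2 = 128.0 deg C

128.0 deg C


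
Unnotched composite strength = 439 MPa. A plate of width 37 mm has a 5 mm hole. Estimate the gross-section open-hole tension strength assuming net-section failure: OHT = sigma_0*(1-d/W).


OHT = sigma_0*(1-d/W) = 439*(1-5/37) = 379.7 MPa

379.7 MPa


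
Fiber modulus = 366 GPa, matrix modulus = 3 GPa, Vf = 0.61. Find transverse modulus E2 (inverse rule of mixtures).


1/E2 = Vf/Ef + (1-Vf)/Em = 0.61/366 + 0.39/3
E2 = 7.59 GPa

7.59 GPa


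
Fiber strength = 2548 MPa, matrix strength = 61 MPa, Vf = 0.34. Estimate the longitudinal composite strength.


sigma_1 = sigma_f*Vf + sigma_m*(1-Vf) = 2548*0.34 + 61*0.66 = 906.6 MPa

906.6 MPa


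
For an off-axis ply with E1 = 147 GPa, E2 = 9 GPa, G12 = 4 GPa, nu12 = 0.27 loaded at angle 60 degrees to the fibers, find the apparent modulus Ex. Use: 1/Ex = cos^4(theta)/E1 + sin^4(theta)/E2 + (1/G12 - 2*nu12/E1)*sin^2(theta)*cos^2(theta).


cos^4(60) = 0.0625, sin^4(60) = 0.5625, sin^2(60)*cos^2(60) = 0.1875
1/G12 - 2*nu12/E1 = 1/4 - 2*0.27/147 = 0.246327 GPa^-1
1/Ex = 0.0625/147 + 0.5625/9 + 0.246327*0.1875 = 0.1091114 GPa^-1
Ex = 9.16 GPa

9.16 GPa


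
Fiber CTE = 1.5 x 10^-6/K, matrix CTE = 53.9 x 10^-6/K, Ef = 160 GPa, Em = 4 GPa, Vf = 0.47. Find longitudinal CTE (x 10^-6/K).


E1 = Ef*Vf + Em*(1-Vf) = 77.32
alpha_1 = (alpha_f*Ef*Vf + alpha_m*Em*(1-Vf))/E1 = 2.94 x 10^-6/K

2.94 x 10^-6/K


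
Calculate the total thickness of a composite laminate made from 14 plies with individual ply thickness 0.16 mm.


h = n * t_ply = 14 * 0.16 = 2.24 mm

2.24 mm


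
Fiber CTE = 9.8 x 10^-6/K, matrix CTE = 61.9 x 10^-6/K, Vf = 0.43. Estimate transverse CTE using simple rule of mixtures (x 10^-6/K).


alpha_2 = alpha_f*Vf + alpha_m*(1-Vf) = 9.8*0.43 + 61.9*0.57 = 39.5 x 10^-6/K

39.5 x 10^-6/K


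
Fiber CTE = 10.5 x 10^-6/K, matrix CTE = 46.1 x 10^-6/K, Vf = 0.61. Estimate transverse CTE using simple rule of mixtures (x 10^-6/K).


alpha_2 = alpha_f*Vf + alpha_m*(1-Vf) = 10.5*0.61 + 46.1*0.39 = 24.4 x 10^-6/K

24.4 x 10^-6/K


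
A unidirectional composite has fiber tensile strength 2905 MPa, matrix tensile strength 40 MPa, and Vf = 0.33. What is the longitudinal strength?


sigma_1 = sigma_f*Vf + sigma_m*(1-Vf) = 2905*0.33 + 40*0.67 = 985.5 MPa

985.5 MPa


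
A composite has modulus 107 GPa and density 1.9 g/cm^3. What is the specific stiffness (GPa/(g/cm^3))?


Specific stiffness = E/rho = 107/1.9 = 56.3 GPa/(g/cm^3)

56.3 GPa/(g/cm^3)


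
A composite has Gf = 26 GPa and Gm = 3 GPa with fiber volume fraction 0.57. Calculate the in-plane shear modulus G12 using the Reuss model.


1/G12 = Vf/Gf + (1-Vf)/Gm = 0.57/26 + 0.43/3
G12 = 6.05 GPa

6.05 GPa


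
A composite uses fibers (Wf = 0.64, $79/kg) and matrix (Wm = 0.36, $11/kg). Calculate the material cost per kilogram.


Cost = cost_f*Wf + cost_m*Wm = 79*0.64 + 11*0.36 = $54.52/kg

$54.52/kg


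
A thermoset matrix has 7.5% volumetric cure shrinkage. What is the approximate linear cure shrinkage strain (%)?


Linear shrinkage ≈ vol_shrink/3 = 7.5/3 = 2.5%

2.5%


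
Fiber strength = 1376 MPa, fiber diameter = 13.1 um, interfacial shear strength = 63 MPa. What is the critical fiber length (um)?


Lc = sigma_f * d / (2 * tau_i) = 1376 * 13.1 / (2 * 63) = 143.1 um

143.1 um


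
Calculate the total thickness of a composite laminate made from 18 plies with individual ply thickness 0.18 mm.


h = n * t_ply = 18 * 0.18 = 3.24 mm

3.24 mm


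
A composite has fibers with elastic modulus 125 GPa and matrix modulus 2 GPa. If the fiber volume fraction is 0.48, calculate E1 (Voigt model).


E1 = Ef*Vf + Em*(1-Vf) = 125*0.48 + 2*0.52 = 61.04 GPa

61.04 GPa


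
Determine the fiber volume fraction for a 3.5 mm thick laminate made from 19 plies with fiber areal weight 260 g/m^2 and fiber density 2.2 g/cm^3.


Vf = n * FAW / (rho_f * h * 1000) = 19 * 260 / (2.2 * 3.5 * 1000) = 0.6416

0.6416


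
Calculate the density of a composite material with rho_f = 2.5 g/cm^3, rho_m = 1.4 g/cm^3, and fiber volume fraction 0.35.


rho_c = rho_f*Vf + rho_m*(1-Vf) = 2.5*0.35 + 1.4*0.65 = 1.785 g/cm^3

1.785 g/cm^3


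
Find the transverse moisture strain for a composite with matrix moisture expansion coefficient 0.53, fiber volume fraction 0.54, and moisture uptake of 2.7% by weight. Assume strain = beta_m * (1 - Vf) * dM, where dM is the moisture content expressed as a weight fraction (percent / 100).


dM = 2.7/100 = 0.027
strain = beta_m * (1-Vf) * dM = 0.53 * 0.46 * 0.027 = 0.0065826

0.0065826


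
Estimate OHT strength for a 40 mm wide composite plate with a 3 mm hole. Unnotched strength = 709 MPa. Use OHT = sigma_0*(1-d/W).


OHT = sigma_0*(1-d/W) = 709*(1-3/40) = 655.8 MPa

655.8 MPa


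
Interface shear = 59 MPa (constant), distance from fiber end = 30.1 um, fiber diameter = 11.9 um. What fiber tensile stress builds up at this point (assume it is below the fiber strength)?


Force balance: sigma_f * (pi*d^2/4) = tau * (pi*d) * x  ->  sigma_f = 4 * tau * x / d
sigma_f = 4 * 59 * 30.1 / 11.9 = 596.9 MPa

596.9 MPa


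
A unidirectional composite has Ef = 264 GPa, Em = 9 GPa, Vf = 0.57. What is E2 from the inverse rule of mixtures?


1/E2 = Vf/Ef + (1-Vf)/Em = 0.57/264 + 0.43/9
E2 = 20.03 GPa

20.03 GPa


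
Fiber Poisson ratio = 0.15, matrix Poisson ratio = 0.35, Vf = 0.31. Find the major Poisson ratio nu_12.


nu_12 = nu_f*Vf + nu_m*(1-Vf) = 0.15*0.31 + 0.35*0.69 = 0.288

0.288


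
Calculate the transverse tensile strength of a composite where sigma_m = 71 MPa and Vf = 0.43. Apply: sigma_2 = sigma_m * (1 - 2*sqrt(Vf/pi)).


factor = 1 - 2*sqrt(0.43/pi) = 0.2601
sigma_2 = 71 * 0.2601 = 18.47 MPa

18.47 MPa


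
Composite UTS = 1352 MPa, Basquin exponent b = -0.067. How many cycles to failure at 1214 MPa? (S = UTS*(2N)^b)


N = 0.5 * (S/UTS)^(1/b) = 0.5 * (1214/1352)^(1/-0.067) = 2.4937 cycles

2.4937 cycles


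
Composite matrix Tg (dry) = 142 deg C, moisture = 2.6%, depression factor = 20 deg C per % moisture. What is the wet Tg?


Tg_wet = Tg_dry - k*moisture = 142 - 20*2.6 = 90.0 deg C

90.0 deg C


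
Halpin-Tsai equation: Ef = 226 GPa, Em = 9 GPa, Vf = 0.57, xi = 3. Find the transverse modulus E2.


eta = (Ef/Em - 1)/(Ef/Em + xi) = (25.1111 - 1)/(25.1111 + 3) = 0.8577
E2 = Em*(1+xi*eta*Vf)/(1-eta*Vf) = 43.44 GPa

43.44 GPa


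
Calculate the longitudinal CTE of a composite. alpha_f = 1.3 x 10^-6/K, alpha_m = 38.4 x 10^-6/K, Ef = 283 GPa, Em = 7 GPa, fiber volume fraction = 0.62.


E1 = Ef*Vf + Em*(1-Vf) = 178.12
alpha_1 = (alpha_f*Ef*Vf + alpha_m*Em*(1-Vf))/E1 = 1.85 x 10^-6/K

1.85 x 10^-6/K


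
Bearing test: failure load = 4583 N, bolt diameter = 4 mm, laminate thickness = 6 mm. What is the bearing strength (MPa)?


sigma_br = F/(d*h) = 4583/(4*6) = 191.0 MPa

191.0 MPa


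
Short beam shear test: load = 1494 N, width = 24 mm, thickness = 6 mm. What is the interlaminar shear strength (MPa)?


ILSS = 3F/(4bh) = 3*1494/(4*24*6) = 7.78 MPa

7.78 MPa


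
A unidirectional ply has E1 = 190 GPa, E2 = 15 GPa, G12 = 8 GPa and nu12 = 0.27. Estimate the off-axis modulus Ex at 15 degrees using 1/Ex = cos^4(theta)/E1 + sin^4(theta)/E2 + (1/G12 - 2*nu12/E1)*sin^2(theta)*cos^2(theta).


cos^4(15) = 0.870513, sin^4(15) = 0.004487, sin^2(15)*cos^2(15) = 0.0625
1/G12 - 2*nu12/E1 = 1/8 - 2*0.27/190 = 0.122158 GPa^-1
1/Ex = 0.870513/190 + 0.004487/15 + 0.122158*0.0625 = 0.0125157 GPa^-1
Ex = 79.9 GPa

79.9 GPa


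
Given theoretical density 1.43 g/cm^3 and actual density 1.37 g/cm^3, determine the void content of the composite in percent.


Void% = (rho_theo - rho_actual)/rho_theo * 100 = (1.43 - 1.37)/1.43 * 100 = 4.2%

4.2%


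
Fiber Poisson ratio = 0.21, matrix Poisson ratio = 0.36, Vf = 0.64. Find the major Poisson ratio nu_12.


nu_12 = nu_f*Vf + nu_m*(1-Vf) = 0.21*0.64 + 0.36*0.36 = 0.264

0.264


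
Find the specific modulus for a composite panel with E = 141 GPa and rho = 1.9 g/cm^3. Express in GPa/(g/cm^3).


Specific stiffness = E/rho = 141/1.9 = 74.2 GPa/(g/cm^3)

74.2 GPa/(g/cm^3)


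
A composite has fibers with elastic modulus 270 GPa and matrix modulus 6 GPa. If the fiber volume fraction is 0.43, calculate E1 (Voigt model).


E1 = Ef*Vf + Em*(1-Vf) = 270*0.43 + 6*0.57 = 119.52 GPa

119.52 GPa


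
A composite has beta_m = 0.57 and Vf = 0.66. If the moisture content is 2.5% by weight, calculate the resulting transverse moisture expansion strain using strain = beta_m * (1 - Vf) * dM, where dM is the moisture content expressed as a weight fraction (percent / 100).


dM = 2.5/100 = 0.025
strain = beta_m * (1-Vf) * dM = 0.57 * 0.34 * 0.025 = 0.004845

0.004845


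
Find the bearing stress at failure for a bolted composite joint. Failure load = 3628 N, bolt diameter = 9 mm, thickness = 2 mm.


sigma_br = F/(d*h) = 3628/(9*2) = 201.6 MPa

201.6 MPa


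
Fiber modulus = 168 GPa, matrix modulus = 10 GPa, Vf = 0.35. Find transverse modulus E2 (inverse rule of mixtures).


1/E2 = Vf/Ef + (1-Vf)/Em = 0.35/168 + 0.65/10
E2 = 14.91 GPa

14.91 GPa


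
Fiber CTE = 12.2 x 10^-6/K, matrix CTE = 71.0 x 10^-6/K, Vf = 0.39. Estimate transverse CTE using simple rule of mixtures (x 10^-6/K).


alpha_2 = alpha_f*Vf + alpha_m*(1-Vf) = 12.2*0.39 + 71.0*0.61 = 48.1 x 10^-6/K

48.1 x 10^-6/K


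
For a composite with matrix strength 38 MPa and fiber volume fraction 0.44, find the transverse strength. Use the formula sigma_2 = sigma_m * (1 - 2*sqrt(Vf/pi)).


factor = 1 - 2*sqrt(0.44/pi) = 0.2515
sigma_2 = 38 * 0.2515 = 9.56 MPa

9.56 MPa


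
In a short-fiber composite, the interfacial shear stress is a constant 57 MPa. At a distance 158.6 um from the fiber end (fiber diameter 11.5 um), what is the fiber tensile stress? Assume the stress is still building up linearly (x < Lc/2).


Force balance: sigma_f * (pi*d^2/4) = tau * (pi*d) * x  ->  sigma_f = 4 * tau * x / d
sigma_f = 4 * 57 * 158.6 / 11.5 = 3144.4 MPa

3144.4 MPa


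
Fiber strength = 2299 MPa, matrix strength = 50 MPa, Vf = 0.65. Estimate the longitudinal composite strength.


sigma_1 = sigma_f*Vf + sigma_m*(1-Vf) = 2299*0.65 + 50*0.35 = 1511.9 MPa

1511.9 MPa


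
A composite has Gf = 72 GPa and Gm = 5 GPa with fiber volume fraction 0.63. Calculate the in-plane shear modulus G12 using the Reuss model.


1/G12 = Vf/Gf + (1-Vf)/Gm = 0.63/72 + 0.37/5
G12 = 12.08 GPa

12.08 GPa


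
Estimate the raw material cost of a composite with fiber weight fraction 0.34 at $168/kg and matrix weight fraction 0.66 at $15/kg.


Cost = cost_f*Wf + cost_m*Wm = 168*0.34 + 15*0.66 = $67.02/kg

$67.02/kg


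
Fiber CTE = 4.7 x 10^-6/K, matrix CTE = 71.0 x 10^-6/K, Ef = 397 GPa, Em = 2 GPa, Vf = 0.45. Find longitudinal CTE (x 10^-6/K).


E1 = Ef*Vf + Em*(1-Vf) = 179.75
alpha_1 = (alpha_f*Ef*Vf + alpha_m*Em*(1-Vf))/E1 = 5.11 x 10^-6/K

5.11 x 10^-6/K


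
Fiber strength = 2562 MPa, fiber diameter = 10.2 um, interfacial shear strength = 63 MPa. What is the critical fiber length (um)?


Lc = sigma_f * d / (2 * tau_i) = 2562 * 10.2 / (2 * 63) = 207.4 um

207.4 um


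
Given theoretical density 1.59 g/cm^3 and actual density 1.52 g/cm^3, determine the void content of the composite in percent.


Void% = (rho_theo - rho_actual)/rho_theo * 100 = (1.59 - 1.52)/1.59 * 100 = 4.4%

4.4%


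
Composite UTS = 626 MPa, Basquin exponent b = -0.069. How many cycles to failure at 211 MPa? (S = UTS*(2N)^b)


N = 0.5 * (S/UTS)^(1/b) = 0.5 * (211/626)^(1/-0.069) = 3.4977e+06 cycles

3.4977e+06 cycles


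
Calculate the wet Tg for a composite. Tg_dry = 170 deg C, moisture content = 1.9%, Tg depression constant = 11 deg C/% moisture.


Tg_wet = Tg_dry - k*moisture = 170 - 11*1.9 = 149.1 deg C

149.1 deg C


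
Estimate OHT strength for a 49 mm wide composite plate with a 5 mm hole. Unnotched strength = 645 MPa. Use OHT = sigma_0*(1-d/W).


OHT = sigma_0*(1-d/W) = 645*(1-5/49) = 579.2 MPa

579.2 MPa


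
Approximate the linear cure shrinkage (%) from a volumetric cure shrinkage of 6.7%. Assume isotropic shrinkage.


Linear shrinkage ≈ vol_shrink/3 = 6.7/3 = 2.233%

2.233%


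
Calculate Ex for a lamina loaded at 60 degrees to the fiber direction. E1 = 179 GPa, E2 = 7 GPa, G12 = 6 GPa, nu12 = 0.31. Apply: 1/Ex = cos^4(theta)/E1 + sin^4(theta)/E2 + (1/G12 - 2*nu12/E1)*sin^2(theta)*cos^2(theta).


cos^4(60) = 0.0625, sin^4(60) = 0.5625, sin^2(60)*cos^2(60) = 0.1875
1/G12 - 2*nu12/E1 = 1/6 - 2*0.31/179 = 0.163203 GPa^-1
1/Ex = 0.0625/179 + 0.5625/7 + 0.163203*0.1875 = 0.1113069 GPa^-1
Ex = 8.98 GPa

8.98 GPa


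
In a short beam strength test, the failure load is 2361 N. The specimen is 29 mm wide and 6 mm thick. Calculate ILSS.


ILSS = 3F/(4bh) = 3*2361/(4*29*6) = 10.18 MPa

10.18 MPa


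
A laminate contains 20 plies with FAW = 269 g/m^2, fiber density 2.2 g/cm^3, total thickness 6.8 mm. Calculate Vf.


Vf = n * FAW / (rho_f * h * 1000) = 20 * 269 / (2.2 * 6.8 * 1000) = 0.3596

0.3596


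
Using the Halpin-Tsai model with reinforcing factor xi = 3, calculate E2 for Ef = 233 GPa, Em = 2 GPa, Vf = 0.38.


eta = (Ef/Em - 1)/(Ef/Em + xi) = (116.5 - 1)/(116.5 + 3) = 0.9665
E2 = Em*(1+xi*eta*Vf)/(1-eta*Vf) = 6.64 GPa

6.64 GPa


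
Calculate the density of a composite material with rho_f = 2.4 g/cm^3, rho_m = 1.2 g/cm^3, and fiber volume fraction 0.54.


rho_c = rho_f*Vf + rho_m*(1-Vf) = 2.4*0.54 + 1.2*0.46 = 1.848 g/cm^3

1.848 g/cm^3


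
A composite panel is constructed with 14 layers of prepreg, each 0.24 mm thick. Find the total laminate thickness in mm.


h = n * t_ply = 14 * 0.24 = 3.36 mm

3.36 mm


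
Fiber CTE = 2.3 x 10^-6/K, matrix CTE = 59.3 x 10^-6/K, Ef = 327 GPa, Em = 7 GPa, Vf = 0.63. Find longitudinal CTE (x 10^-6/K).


E1 = Ef*Vf + Em*(1-Vf) = 208.6
alpha_1 = (alpha_f*Ef*Vf + alpha_m*Em*(1-Vf))/E1 = 3.01 x 10^-6/K

3.01 x 10^-6/K


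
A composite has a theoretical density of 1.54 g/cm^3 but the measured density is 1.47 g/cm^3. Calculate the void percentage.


Void% = (rho_theo - rho_actual)/rho_theo * 100 = (1.54 - 1.47)/1.54 * 100 = 4.55%

4.55%


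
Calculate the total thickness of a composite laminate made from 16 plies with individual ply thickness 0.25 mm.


h = n * t_ply = 16 * 0.25 = 4.0 mm

4.0 mm


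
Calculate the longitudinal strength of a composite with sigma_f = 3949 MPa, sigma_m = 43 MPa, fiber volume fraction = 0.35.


sigma_1 = sigma_f*Vf + sigma_m*(1-Vf) = 3949*0.35 + 43*0.65 = 1410.1 MPa

1410.1 MPa


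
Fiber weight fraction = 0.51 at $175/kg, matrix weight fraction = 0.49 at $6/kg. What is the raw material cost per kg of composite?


Cost = cost_f*Wf + cost_m*Wm = 175*0.51 + 6*0.49 = $92.19/kg

$92.19/kg


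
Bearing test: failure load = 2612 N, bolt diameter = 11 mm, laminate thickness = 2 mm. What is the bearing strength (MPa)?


sigma_br = F/(d*h) = 2612/(11*2) = 118.7 MPa

118.7 MPa


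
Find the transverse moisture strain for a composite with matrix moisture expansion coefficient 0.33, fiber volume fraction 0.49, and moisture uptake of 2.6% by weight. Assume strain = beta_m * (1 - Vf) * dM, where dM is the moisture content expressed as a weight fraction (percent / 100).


dM = 2.6/100 = 0.026
strain = beta_m * (1-Vf) * dM = 0.33 * 0.51 * 0.026 = 0.0043758

0.0043758


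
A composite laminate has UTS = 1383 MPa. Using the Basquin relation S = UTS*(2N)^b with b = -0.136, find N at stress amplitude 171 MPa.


N = 0.5 * (S/UTS)^(1/b) = 0.5 * (171/1383)^(1/-0.136) = 2.3668e+06 cycles

2.3668e+06 cycles


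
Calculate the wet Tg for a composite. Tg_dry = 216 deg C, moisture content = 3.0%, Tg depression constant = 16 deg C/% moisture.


Tg_wet = Tg_dry - k*moisture = 216 - 16*3.0 = 168.0 deg C

168.0 deg C


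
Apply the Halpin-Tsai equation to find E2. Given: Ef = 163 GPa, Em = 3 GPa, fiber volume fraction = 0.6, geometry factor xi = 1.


eta = (Ef/Em - 1)/(Ef/Em + xi) = (54.3333 - 1)/(54.3333 + 1) = 0.9639
E2 = Em*(1+xi*eta*Vf)/(1-eta*Vf) = 11.23 GPa

11.23 GPa


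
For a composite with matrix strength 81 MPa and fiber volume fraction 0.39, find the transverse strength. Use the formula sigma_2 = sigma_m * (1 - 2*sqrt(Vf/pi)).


factor = 1 - 2*sqrt(0.39/pi) = 0.2953
sigma_2 = 81 * 0.2953 = 23.92 MPa

23.92 MPa


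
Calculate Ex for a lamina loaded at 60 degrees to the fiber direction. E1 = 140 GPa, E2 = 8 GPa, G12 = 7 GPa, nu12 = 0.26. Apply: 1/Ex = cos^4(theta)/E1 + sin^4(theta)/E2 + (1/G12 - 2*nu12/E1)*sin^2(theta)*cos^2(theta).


cos^4(60) = 0.0625, sin^4(60) = 0.5625, sin^2(60)*cos^2(60) = 0.1875
1/G12 - 2*nu12/E1 = 1/7 - 2*0.26/140 = 0.139143 GPa^-1
1/Ex = 0.0625/140 + 0.5625/8 + 0.139143*0.1875 = 0.0968482 GPa^-1
Ex = 10.33 GPa

10.33 GPa


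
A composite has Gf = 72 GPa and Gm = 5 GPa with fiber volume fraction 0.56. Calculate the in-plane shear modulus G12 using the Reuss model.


1/G12 = Vf/Gf + (1-Vf)/Gm = 0.56/72 + 0.44/5
G12 = 10.44 GPa

10.44 GPa


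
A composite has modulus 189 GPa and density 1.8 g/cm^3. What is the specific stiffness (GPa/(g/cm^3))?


Specific stiffness = E/rho = 189/1.8 = 105.0 GPa/(g/cm^3)

105.0 GPa/(g/cm^3)


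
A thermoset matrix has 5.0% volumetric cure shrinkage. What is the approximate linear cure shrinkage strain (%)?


Linear shrinkage ≈ vol_shrink/3 = 5.0/3 = 1.667%

1.667%


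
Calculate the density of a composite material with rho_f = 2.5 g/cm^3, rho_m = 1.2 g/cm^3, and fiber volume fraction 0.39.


rho_c = rho_f*Vf + rho_m*(1-Vf) = 2.5*0.39 + 1.2*0.61 = 1.707 g/cm^3

1.707 g/cm^3


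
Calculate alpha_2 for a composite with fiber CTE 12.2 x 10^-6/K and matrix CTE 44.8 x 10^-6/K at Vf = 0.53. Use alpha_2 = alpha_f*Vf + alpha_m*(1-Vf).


alpha_2 = alpha_f*Vf + alpha_m*(1-Vf) = 12.2*0.53 + 44.8*0.47 = 27.5 x 10^-6/K

27.5 x 10^-6/K


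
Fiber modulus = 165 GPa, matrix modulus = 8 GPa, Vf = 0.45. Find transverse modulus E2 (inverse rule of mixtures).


1/E2 = Vf/Ef + (1-Vf)/Em = 0.45/165 + 0.55/8
E2 = 13.99 GPa

13.99 GPa


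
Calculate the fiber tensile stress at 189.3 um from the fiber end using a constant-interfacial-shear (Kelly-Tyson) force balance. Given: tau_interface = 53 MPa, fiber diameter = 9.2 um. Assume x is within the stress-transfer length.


Force balance: sigma_f * (pi*d^2/4) = tau * (pi*d) * x  ->  sigma_f = 4 * tau * x / d
sigma_f = 4 * 53 * 189.3 / 9.2 = 4362.1 MPa

4362.1 MPa


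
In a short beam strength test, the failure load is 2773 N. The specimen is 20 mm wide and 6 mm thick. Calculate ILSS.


ILSS = 3F/(4bh) = 3*2773/(4*20*6) = 17.33 MPa

17.33 MPa


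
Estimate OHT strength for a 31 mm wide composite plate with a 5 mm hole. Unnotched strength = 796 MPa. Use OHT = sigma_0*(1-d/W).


OHT = sigma_0*(1-d/W) = 796*(1-5/31) = 667.6 MPa

667.6 MPa


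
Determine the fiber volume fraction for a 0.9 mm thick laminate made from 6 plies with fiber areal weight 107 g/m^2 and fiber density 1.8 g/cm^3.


Vf = n * FAW / (rho_f * h * 1000) = 6 * 107 / (1.8 * 0.9 * 1000) = 0.3963

0.3963


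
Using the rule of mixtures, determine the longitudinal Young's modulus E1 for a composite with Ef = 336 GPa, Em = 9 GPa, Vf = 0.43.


E1 = Ef*Vf + Em*(1-Vf) = 336*0.43 + 9*0.57 = 149.61 GPa

149.61 GPa


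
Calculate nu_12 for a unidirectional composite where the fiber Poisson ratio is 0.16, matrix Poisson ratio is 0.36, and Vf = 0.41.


nu_12 = nu_f*Vf + nu_m*(1-Vf) = 0.16*0.41 + 0.36*0.59 = 0.278

0.278


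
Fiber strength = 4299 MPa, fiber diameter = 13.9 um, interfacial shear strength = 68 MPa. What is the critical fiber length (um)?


Lc = sigma_f * d / (2 * tau_i) = 4299 * 13.9 / (2 * 68) = 439.4 um

439.4 um


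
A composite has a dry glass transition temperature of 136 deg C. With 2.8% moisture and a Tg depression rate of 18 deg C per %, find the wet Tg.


Tg_wet = Tg_dry - k*moisture = 136 - 18*2.8 = 85.6 deg C

85.6 deg C


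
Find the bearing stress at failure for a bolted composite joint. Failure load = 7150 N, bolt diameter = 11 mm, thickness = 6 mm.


sigma_br = F/(d*h) = 7150/(11*6) = 108.3 MPa

108.3 MPa


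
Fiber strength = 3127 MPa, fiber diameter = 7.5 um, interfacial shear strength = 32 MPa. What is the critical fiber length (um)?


Lc = sigma_f * d / (2 * tau_i) = 3127 * 7.5 / (2 * 32) = 366.4 um

366.4 um


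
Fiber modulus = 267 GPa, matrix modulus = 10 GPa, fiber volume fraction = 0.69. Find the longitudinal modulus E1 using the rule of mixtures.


E1 = Ef*Vf + Em*(1-Vf) = 267*0.69 + 10*0.31 = 187.33 GPa

187.33 GPa


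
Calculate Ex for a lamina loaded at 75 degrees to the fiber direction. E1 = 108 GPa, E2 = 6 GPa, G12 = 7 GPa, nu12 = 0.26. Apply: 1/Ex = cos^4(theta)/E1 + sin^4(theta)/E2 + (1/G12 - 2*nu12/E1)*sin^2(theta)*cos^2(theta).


cos^4(75) = 0.004487, sin^4(75) = 0.870513, sin^2(75)*cos^2(75) = 0.0625
1/G12 - 2*nu12/E1 = 1/7 - 2*0.26/108 = 0.138042 GPa^-1
1/Ex = 0.004487/108 + 0.870513/6 + 0.138042*0.0625 = 0.1537546 GPa^-1
Ex = 6.5 GPa

6.5 GPa


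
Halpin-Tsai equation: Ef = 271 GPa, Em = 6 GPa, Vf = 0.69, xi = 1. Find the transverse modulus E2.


eta = (Ef/Em - 1)/(Ef/Em + xi) = (45.1667 - 1)/(45.1667 + 1) = 0.9567
E2 = Em*(1+xi*eta*Vf)/(1-eta*Vf) = 29.31 GPa

29.31 GPa


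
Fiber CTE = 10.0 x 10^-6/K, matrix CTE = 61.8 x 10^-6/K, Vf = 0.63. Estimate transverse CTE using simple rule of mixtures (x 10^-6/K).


alpha_2 = alpha_f*Vf + alpha_m*(1-Vf) = 10.0*0.63 + 61.8*0.37 = 29.2 x 10^-6/K

29.2 x 10^-6/K


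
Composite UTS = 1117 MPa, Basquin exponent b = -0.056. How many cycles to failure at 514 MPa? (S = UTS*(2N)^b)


N = 0.5 * (S/UTS)^(1/b) = 0.5 * (514/1117)^(1/-0.056) = 522920.0048 cycles

522920.0048 cycles


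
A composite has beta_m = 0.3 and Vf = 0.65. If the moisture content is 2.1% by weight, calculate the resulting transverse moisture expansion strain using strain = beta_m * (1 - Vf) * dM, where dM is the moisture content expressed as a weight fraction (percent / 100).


dM = 2.1/100 = 0.021
strain = beta_m * (1-Vf) * dM = 0.3 * 0.35 * 0.021 = 0.002205

0.002205


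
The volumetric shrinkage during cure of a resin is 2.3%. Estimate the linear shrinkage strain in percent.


Linear shrinkage ≈ vol_shrink/3 = 2.3/3 = 0.767%

0.767%


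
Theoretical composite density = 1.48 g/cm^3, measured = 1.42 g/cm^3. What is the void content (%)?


Void% = (rho_theo - rho_actual)/rho_theo * 100 = (1.48 - 1.42)/1.48 * 100 = 4.05%

4.05%


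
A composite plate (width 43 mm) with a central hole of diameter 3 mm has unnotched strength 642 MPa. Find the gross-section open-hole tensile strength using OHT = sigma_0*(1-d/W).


OHT = sigma_0*(1-d/W) = 642*(1-3/43) = 597.2 MPa

597.2 MPa


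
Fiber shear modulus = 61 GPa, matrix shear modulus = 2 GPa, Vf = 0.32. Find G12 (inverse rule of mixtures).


1/G12 = Vf/Gf + (1-Vf)/Gm = 0.32/61 + 0.68/2
G12 = 2.9 GPa

2.9 GPa


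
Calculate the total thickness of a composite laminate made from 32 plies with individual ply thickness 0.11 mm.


h = n * t_ply = 32 * 0.11 = 3.52 mm

3.52 mm


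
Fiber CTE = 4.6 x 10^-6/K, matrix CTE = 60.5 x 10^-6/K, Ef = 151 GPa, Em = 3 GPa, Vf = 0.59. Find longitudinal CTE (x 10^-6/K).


E1 = Ef*Vf + Em*(1-Vf) = 90.32
alpha_1 = (alpha_f*Ef*Vf + alpha_m*Em*(1-Vf))/E1 = 5.36 x 10^-6/K

5.36 x 10^-6/K


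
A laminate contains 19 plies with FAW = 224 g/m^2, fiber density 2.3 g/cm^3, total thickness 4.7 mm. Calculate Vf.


Vf = n * FAW / (rho_f * h * 1000) = 19 * 224 / (2.3 * 4.7 * 1000) = 0.3937

0.3937


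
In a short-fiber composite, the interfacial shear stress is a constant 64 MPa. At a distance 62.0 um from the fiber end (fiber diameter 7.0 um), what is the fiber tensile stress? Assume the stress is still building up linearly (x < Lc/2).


Force balance: sigma_f * (pi*d^2/4) = tau * (pi*d) * x  ->  sigma_f = 4 * tau * x / d
sigma_f = 4 * 64 * 62.0 / 7.0 = 2267.4 MPa

2267.4 MPa


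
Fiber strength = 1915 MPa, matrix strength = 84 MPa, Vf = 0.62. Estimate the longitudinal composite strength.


sigma_1 = sigma_f*Vf + sigma_m*(1-Vf) = 1915*0.62 + 84*0.38 = 1219.2 MPa

1219.2 MPa


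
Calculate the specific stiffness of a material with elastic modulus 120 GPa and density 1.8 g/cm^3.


Specific stiffness = E/rho = 120/1.8 = 66.7 GPa/(g/cm^3)

66.7 GPa/(g/cm^3)


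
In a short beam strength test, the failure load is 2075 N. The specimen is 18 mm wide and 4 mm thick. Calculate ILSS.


ILSS = 3F/(4bh) = 3*2075/(4*18*4) = 21.61 MPa

21.61 MPa


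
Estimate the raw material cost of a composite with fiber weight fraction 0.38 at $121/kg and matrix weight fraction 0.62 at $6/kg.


Cost = cost_f*Wf + cost_m*Wm = 121*0.38 + 6*0.62 = $49.7/kg

$49.7/kg


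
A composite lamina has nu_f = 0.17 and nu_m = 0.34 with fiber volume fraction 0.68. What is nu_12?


nu_12 = nu_f*Vf + nu_m*(1-Vf) = 0.17*0.68 + 0.34*0.32 = 0.2244

0.2244


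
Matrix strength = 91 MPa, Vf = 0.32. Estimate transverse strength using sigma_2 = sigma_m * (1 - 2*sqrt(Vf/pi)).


factor = 1 - 2*sqrt(0.32/pi) = 0.3617
sigma_2 = 91 * 0.3617 = 32.91 MPa

32.91 MPa


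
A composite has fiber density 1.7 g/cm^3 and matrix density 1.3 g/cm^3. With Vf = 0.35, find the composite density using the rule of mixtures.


rho_c = rho_f*Vf + rho_m*(1-Vf) = 1.7*0.35 + 1.3*0.65 = 1.44 g/cm^3

1.44 g/cm^3


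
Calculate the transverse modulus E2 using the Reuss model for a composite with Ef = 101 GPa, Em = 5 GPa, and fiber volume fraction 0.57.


1/E2 = Vf/Ef + (1-Vf)/Em = 0.57/101 + 0.43/5
E2 = 10.91 GPa

10.91 GPa


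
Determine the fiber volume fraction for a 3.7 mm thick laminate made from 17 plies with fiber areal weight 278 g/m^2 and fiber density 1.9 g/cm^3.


Vf = n * FAW / (rho_f * h * 1000) = 17 * 278 / (1.9 * 3.7 * 1000) = 0.6723

0.6723


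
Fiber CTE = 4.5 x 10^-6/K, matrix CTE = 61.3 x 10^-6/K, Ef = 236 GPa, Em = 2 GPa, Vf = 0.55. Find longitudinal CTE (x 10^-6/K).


E1 = Ef*Vf + Em*(1-Vf) = 130.7
alpha_1 = (alpha_f*Ef*Vf + alpha_m*Em*(1-Vf))/E1 = 4.89 x 10^-6/K

4.89 x 10^-6/K


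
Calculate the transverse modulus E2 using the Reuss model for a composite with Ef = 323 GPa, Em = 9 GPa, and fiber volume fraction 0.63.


1/E2 = Vf/Ef + (1-Vf)/Em = 0.63/323 + 0.37/9
E2 = 23.22 GPa

23.22 GPa


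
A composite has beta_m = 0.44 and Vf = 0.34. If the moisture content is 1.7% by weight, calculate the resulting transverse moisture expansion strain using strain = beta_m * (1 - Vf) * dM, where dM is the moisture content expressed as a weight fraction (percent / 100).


dM = 1.7/100 = 0.017
strain = beta_m * (1-Vf) * dM = 0.44 * 0.66 * 0.017 = 0.0049368

0.0049368


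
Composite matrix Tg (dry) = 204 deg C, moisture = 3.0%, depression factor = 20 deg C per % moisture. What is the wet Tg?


Tg_wet = Tg_dry - k*moisture = 204 - 20*3.0 = 144.0 deg C

144.0 deg C


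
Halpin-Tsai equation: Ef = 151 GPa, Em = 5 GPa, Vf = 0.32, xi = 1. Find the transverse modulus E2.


eta = (Ef/Em - 1)/(Ef/Em + xi) = (30.2 - 1)/(30.2 + 1) = 0.9359
E2 = Em*(1+xi*eta*Vf)/(1-eta*Vf) = 9.28 GPa

9.28 GPa


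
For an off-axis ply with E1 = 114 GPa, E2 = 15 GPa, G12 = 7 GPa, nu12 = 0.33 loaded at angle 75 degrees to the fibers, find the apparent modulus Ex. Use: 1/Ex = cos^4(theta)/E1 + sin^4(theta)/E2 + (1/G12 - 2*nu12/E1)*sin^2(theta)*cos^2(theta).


cos^4(75) = 0.004487, sin^4(75) = 0.870513, sin^2(75)*cos^2(75) = 0.0625
1/G12 - 2*nu12/E1 = 1/7 - 2*0.33/114 = 0.137068 GPa^-1
1/Ex = 0.004487/114 + 0.870513/15 + 0.137068*0.0625 = 0.0666403 GPa^-1
Ex = 15.01 GPa

15.01 GPa


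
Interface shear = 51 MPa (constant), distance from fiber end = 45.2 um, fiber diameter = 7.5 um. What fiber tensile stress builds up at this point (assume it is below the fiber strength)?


Force balance: sigma_f * (pi*d^2/4) = tau * (pi*d) * x  ->  sigma_f = 4 * tau * x / d
sigma_f = 4 * 51 * 45.2 / 7.5 = 1229.4 MPa

1229.4 MPa


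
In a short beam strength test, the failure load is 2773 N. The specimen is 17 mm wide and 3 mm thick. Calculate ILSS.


ILSS = 3F/(4bh) = 3*2773/(4*17*3) = 40.78 MPa

40.78 MPa


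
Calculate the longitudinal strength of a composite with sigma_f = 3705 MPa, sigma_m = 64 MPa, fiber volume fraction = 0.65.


sigma_1 = sigma_f*Vf + sigma_m*(1-Vf) = 3705*0.65 + 64*0.35 = 2430.7 MPa

2430.7 MPa


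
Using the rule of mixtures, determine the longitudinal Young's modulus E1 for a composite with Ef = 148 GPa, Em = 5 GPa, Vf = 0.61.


E1 = Ef*Vf + Em*(1-Vf) = 148*0.61 + 5*0.39 = 92.23 GPa

92.23 GPa


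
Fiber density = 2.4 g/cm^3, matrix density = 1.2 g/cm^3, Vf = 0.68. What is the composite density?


rho_c = rho_f*Vf + rho_m*(1-Vf) = 2.4*0.68 + 1.2*0.32 = 2.016 g/cm^3

2.016 g/cm^3


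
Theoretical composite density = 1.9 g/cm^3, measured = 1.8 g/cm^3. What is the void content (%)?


Void% = (rho_theo - rho_actual)/rho_theo * 100 = (1.9 - 1.8)/1.9 * 100 = 5.26%

5.26%


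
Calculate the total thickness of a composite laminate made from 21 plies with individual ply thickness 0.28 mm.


h = n * t_ply = 21 * 0.28 = 5.88 mm

5.88 mm


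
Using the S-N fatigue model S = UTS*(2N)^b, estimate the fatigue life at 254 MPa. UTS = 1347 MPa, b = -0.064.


N = 0.5 * (S/UTS)^(1/b) = 0.5 * (254/1347)^(1/-0.064) = 1.0467e+11 cycles

1.0467e+11 cycles


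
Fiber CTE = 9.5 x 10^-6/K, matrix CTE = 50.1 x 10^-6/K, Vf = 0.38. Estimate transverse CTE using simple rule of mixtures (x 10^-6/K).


alpha_2 = alpha_f*Vf + alpha_m*(1-Vf) = 9.5*0.38 + 50.1*0.62 = 34.7 x 10^-6/K

34.7 x 10^-6/K


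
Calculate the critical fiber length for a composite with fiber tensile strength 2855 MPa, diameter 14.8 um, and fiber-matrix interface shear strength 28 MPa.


Lc = sigma_f * d / (2 * tau_i) = 2855 * 14.8 / (2 * 28) = 754.5 um

754.5 um


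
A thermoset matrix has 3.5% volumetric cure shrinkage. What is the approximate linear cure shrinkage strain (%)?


Linear shrinkage ≈ vol_shrink/3 = 3.5/3 = 1.167%

1.167%


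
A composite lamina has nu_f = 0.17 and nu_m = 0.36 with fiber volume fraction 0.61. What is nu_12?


nu_12 = nu_f*Vf + nu_m*(1-Vf) = 0.17*0.61 + 0.36*0.39 = 0.2441

0.2441


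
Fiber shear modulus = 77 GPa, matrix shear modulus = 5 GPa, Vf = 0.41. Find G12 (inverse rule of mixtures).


1/G12 = Vf/Gf + (1-Vf)/Gm = 0.41/77 + 0.59/5
G12 = 8.11 GPa

8.11 GPa


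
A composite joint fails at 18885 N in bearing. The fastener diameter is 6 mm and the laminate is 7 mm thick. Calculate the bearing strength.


sigma_br = F/(d*h) = 18885/(6*7) = 449.6 MPa

449.6 MPa


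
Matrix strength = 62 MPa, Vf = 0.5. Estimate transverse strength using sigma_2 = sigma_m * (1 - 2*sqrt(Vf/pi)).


factor = 1 - 2*sqrt(0.5/pi) = 0.2021
sigma_2 = 62 * 0.2021 = 12.53 MPa

12.53 MPa


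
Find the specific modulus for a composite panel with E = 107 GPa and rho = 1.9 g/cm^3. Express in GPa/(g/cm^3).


Specific stiffness = E/rho = 107/1.9 = 56.3 GPa/(g/cm^3)

56.3 GPa/(g/cm^3)


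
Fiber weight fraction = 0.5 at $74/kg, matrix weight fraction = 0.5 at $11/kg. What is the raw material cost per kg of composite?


Cost = cost_f*Wf + cost_m*Wm = 74*0.5 + 11*0.5 = $42.5/kg

$42.5/kg


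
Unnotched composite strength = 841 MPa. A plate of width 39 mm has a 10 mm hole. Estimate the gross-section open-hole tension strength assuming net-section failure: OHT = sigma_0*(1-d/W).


OHT = sigma_0*(1-d/W) = 841*(1-10/39) = 625.4 MPa

625.4 MPa


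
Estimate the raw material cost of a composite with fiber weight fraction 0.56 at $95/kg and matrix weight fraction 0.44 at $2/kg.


Cost = cost_f*Wf + cost_m*Wm = 95*0.56 + 2*0.44 = $54.08/kg

$54.08/kg


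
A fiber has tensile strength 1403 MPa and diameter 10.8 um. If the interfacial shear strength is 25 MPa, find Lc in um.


Lc = sigma_f * d / (2 * tau_i) = 1403 * 10.8 / (2 * 25) = 303.0 um

303.0 um


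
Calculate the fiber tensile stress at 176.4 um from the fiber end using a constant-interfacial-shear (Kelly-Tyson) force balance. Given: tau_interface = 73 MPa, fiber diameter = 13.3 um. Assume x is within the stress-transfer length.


Force balance: sigma_f * (pi*d^2/4) = tau * (pi*d) * x  ->  sigma_f = 4 * tau * x / d
sigma_f = 4 * 73 * 176.4 / 13.3 = 3872.8 MPa

3872.8 MPa


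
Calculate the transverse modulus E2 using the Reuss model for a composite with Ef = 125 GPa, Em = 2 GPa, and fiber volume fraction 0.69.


1/E2 = Vf/Ef + (1-Vf)/Em = 0.69/125 + 0.31/2
E2 = 6.23 GPa

6.23 GPa


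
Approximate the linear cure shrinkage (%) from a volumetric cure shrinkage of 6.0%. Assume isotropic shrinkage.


Linear shrinkage ≈ vol_shrink/3 = 6.0/3 = 2.0%

2.0%


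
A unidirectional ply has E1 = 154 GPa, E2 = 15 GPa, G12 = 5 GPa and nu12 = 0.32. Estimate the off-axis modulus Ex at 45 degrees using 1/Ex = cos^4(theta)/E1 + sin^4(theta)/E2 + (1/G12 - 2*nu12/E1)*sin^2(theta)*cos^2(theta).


cos^4(45) = 0.25, sin^4(45) = 0.25, sin^2(45)*cos^2(45) = 0.25
1/G12 - 2*nu12/E1 = 1/5 - 2*0.32/154 = 0.195844 GPa^-1
1/Ex = 0.25/154 + 0.25/15 + 0.195844*0.25 = 0.0672511 GPa^-1
Ex = 14.87 GPa

14.87 GPa


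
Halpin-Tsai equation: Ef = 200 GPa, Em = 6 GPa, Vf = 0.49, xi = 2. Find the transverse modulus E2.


eta = (Ef/Em - 1)/(Ef/Em + xi) = (33.3333 - 1)/(33.3333 + 2) = 0.9151
E2 = Em*(1+xi*eta*Vf)/(1-eta*Vf) = 20.63 GPa

20.63 GPa


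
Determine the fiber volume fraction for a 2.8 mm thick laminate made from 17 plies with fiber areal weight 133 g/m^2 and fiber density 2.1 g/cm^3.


Vf = n * FAW / (rho_f * h * 1000) = 17 * 133 / (2.1 * 2.8 * 1000) = 0.3845

0.3845


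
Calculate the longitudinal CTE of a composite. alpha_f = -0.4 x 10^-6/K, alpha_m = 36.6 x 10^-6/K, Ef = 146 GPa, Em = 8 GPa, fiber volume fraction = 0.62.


E1 = Ef*Vf + Em*(1-Vf) = 93.56
alpha_1 = (alpha_f*Ef*Vf + alpha_m*Em*(1-Vf))/E1 = 0.8 x 10^-6/K

0.8 x 10^-6/K


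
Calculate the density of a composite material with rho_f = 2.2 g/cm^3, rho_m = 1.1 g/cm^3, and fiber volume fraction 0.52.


rho_c = rho_f*Vf + rho_m*(1-Vf) = 2.2*0.52 + 1.1*0.48 = 1.672 g/cm^3

1.672 g/cm^3


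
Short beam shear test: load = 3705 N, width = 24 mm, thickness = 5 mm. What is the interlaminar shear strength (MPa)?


ILSS = 3F/(4bh) = 3*3705/(4*24*5) = 23.16 MPa

23.16 MPa


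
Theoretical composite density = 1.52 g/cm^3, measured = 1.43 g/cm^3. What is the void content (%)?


Void% = (rho_theo - rho_actual)/rho_theo * 100 = (1.52 - 1.43)/1.52 * 100 = 5.92%

5.92%


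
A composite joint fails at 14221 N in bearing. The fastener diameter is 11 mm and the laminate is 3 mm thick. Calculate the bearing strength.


sigma_br = F/(d*h) = 14221/(11*3) = 430.9 MPa

430.9 MPa


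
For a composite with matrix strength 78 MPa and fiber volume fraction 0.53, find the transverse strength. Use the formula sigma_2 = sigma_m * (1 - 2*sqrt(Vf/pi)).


factor = 1 - 2*sqrt(0.53/pi) = 0.1785
sigma_2 = 78 * 0.1785 = 13.93 MPa

13.93 MPa


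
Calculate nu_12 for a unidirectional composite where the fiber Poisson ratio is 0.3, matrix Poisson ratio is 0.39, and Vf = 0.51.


nu_12 = nu_f*Vf + nu_m*(1-Vf) = 0.3*0.51 + 0.39*0.49 = 0.3441

0.3441


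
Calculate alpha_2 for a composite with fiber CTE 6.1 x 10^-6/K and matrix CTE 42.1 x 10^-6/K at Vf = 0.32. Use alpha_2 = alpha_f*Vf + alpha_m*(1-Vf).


alpha_2 = alpha_f*Vf + alpha_m*(1-Vf) = 6.1*0.32 + 42.1*0.68 = 30.6 x 10^-6/K

30.6 x 10^-6/K


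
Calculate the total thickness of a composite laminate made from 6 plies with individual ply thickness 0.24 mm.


h = n * t_ply = 6 * 0.24 = 1.44 mm

1.44 mm


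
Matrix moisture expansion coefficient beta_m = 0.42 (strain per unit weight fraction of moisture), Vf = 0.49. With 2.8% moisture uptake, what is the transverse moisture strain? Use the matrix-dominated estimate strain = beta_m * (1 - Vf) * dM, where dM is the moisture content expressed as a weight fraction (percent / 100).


dM = 2.8/100 = 0.028
strain = beta_m * (1-Vf) * dM = 0.42 * 0.51 * 0.028 = 0.0059976

0.0059976


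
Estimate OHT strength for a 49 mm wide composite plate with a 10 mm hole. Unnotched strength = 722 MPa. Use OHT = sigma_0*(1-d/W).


OHT = sigma_0*(1-d/W) = 722*(1-10/49) = 574.7 MPa

574.7 MPa


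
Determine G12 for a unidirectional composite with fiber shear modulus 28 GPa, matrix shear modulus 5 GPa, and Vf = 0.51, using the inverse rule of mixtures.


1/G12 = Vf/Gf + (1-Vf)/Gm = 0.51/28 + 0.49/5
G12 = 8.6 GPa

8.6 GPa


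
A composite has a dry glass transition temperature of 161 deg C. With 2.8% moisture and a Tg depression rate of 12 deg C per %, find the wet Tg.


Tg_wet = Tg_dry - k*moisture = 161 - 12*2.8 = 127.4 deg C

127.4 deg C


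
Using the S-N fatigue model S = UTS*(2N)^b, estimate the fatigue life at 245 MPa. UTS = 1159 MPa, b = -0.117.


N = 0.5 * (S/UTS)^(1/b) = 0.5 * (245/1159)^(1/-0.117) = 293423.1513 cycles

293423.1513 cycles


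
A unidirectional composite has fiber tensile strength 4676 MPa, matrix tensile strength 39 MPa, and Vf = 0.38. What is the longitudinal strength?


sigma_1 = sigma_f*Vf + sigma_m*(1-Vf) = 4676*0.38 + 39*0.62 = 1801.1 MPa

1801.1 MPa


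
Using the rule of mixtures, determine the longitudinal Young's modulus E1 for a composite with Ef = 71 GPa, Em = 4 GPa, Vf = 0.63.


E1 = Ef*Vf + Em*(1-Vf) = 71*0.63 + 4*0.37 = 46.21 GPa

46.21 GPa


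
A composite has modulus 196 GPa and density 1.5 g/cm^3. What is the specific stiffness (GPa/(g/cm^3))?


Specific stiffness = E/rho = 196/1.5 = 130.7 GPa/(g/cm^3)

130.7 GPa/(g/cm^3)


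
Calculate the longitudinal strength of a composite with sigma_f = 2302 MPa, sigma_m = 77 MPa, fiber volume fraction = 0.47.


sigma_1 = sigma_f*Vf + sigma_m*(1-Vf) = 2302*0.47 + 77*0.53 = 1122.8 MPa

1122.8 MPa


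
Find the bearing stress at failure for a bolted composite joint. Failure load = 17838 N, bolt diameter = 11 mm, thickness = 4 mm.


sigma_br = F/(d*h) = 17838/(11*4) = 405.4 MPa

405.4 MPa


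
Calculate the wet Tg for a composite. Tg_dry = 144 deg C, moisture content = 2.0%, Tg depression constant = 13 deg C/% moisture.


Tg_wet = Tg_dry - k*moisture = 144 - 13*2.0 = 118.0 deg C

118.0 deg C


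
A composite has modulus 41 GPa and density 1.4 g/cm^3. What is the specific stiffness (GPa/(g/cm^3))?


Specific stiffness = E/rho = 41/1.4 = 29.3 GPa/(g/cm^3)

29.3 GPa/(g/cm^3)


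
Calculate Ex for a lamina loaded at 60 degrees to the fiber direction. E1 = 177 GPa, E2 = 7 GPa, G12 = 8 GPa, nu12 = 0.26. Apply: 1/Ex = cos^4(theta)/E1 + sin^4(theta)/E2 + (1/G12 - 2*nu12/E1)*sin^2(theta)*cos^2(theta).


cos^4(60) = 0.0625, sin^4(60) = 0.5625, sin^2(60)*cos^2(60) = 0.1875
1/G12 - 2*nu12/E1 = 1/8 - 2*0.26/177 = 0.122062 GPa^-1
1/Ex = 0.0625/177 + 0.5625/7 + 0.122062*0.1875 = 0.1035969 GPa^-1
Ex = 9.65 GPa

9.65 GPa


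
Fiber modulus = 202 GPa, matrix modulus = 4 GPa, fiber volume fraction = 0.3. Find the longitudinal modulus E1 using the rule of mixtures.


E1 = Ef*Vf + Em*(1-Vf) = 202*0.3 + 4*0.7 = 63.4 GPa

63.4 GPa


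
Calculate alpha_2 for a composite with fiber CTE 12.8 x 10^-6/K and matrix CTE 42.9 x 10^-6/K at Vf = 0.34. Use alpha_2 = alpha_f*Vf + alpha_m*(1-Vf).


alpha_2 = alpha_f*Vf + alpha_m*(1-Vf) = 12.8*0.34 + 42.9*0.66 = 32.7 x 10^-6/K

32.7 x 10^-6/K


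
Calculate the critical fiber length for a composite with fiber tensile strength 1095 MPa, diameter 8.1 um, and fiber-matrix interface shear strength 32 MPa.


Lc = sigma_f * d / (2 * tau_i) = 1095 * 8.1 / (2 * 32) = 138.6 um

138.6 um


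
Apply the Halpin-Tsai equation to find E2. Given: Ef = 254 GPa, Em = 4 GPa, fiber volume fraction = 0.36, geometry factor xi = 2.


eta = (Ef/Em - 1)/(Ef/Em + xi) = (63.5 - 1)/(63.5 + 2) = 0.9542
E2 = Em*(1+xi*eta*Vf)/(1-eta*Vf) = 10.28 GPa

10.28 GPa
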